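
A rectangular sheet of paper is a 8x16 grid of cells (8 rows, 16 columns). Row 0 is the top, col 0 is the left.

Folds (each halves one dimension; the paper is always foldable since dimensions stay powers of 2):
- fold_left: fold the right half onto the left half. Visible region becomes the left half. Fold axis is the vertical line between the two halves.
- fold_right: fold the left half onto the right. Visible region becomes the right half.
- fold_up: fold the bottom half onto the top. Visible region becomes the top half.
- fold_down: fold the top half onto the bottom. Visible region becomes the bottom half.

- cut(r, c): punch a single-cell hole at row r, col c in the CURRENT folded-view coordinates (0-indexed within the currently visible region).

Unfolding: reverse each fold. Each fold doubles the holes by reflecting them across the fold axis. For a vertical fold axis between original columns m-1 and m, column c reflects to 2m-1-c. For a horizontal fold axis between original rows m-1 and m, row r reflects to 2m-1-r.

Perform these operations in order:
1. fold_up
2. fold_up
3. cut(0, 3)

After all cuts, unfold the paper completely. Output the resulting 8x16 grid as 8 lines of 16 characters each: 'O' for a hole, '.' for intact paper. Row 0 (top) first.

Answer: ...O............
................
................
...O............
...O............
................
................
...O............

Derivation:
Op 1 fold_up: fold axis h@4; visible region now rows[0,4) x cols[0,16) = 4x16
Op 2 fold_up: fold axis h@2; visible region now rows[0,2) x cols[0,16) = 2x16
Op 3 cut(0, 3): punch at orig (0,3); cuts so far [(0, 3)]; region rows[0,2) x cols[0,16) = 2x16
Unfold 1 (reflect across h@2): 2 holes -> [(0, 3), (3, 3)]
Unfold 2 (reflect across h@4): 4 holes -> [(0, 3), (3, 3), (4, 3), (7, 3)]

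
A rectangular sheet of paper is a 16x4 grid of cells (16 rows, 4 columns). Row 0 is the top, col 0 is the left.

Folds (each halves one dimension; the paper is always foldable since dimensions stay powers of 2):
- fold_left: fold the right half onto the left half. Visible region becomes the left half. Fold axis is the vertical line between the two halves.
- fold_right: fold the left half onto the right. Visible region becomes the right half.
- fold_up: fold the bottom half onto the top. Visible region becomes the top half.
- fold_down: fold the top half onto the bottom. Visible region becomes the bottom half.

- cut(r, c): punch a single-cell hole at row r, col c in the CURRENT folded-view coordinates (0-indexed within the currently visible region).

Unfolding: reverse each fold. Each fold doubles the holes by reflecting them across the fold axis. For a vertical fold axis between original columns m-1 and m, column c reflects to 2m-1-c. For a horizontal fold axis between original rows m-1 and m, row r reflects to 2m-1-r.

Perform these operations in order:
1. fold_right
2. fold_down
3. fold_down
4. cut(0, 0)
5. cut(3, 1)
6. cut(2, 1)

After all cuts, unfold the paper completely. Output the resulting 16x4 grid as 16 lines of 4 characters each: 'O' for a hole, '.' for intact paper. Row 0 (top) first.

Answer: O..O
O..O
....
.OO.
.OO.
....
O..O
O..O
O..O
O..O
....
.OO.
.OO.
....
O..O
O..O

Derivation:
Op 1 fold_right: fold axis v@2; visible region now rows[0,16) x cols[2,4) = 16x2
Op 2 fold_down: fold axis h@8; visible region now rows[8,16) x cols[2,4) = 8x2
Op 3 fold_down: fold axis h@12; visible region now rows[12,16) x cols[2,4) = 4x2
Op 4 cut(0, 0): punch at orig (12,2); cuts so far [(12, 2)]; region rows[12,16) x cols[2,4) = 4x2
Op 5 cut(3, 1): punch at orig (15,3); cuts so far [(12, 2), (15, 3)]; region rows[12,16) x cols[2,4) = 4x2
Op 6 cut(2, 1): punch at orig (14,3); cuts so far [(12, 2), (14, 3), (15, 3)]; region rows[12,16) x cols[2,4) = 4x2
Unfold 1 (reflect across h@12): 6 holes -> [(8, 3), (9, 3), (11, 2), (12, 2), (14, 3), (15, 3)]
Unfold 2 (reflect across h@8): 12 holes -> [(0, 3), (1, 3), (3, 2), (4, 2), (6, 3), (7, 3), (8, 3), (9, 3), (11, 2), (12, 2), (14, 3), (15, 3)]
Unfold 3 (reflect across v@2): 24 holes -> [(0, 0), (0, 3), (1, 0), (1, 3), (3, 1), (3, 2), (4, 1), (4, 2), (6, 0), (6, 3), (7, 0), (7, 3), (8, 0), (8, 3), (9, 0), (9, 3), (11, 1), (11, 2), (12, 1), (12, 2), (14, 0), (14, 3), (15, 0), (15, 3)]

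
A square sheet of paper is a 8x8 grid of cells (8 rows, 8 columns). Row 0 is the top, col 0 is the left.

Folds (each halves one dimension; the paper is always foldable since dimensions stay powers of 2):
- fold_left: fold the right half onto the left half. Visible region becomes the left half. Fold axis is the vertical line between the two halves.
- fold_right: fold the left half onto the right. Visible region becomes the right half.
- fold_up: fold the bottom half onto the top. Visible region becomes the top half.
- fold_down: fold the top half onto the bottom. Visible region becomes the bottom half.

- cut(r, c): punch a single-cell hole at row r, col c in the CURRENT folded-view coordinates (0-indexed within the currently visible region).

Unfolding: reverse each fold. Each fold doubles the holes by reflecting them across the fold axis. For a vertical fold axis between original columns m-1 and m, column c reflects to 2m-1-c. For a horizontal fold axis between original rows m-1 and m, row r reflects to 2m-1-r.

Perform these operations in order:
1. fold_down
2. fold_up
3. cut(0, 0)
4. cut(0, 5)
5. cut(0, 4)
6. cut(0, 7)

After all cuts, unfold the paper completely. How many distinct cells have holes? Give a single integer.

Answer: 16

Derivation:
Op 1 fold_down: fold axis h@4; visible region now rows[4,8) x cols[0,8) = 4x8
Op 2 fold_up: fold axis h@6; visible region now rows[4,6) x cols[0,8) = 2x8
Op 3 cut(0, 0): punch at orig (4,0); cuts so far [(4, 0)]; region rows[4,6) x cols[0,8) = 2x8
Op 4 cut(0, 5): punch at orig (4,5); cuts so far [(4, 0), (4, 5)]; region rows[4,6) x cols[0,8) = 2x8
Op 5 cut(0, 4): punch at orig (4,4); cuts so far [(4, 0), (4, 4), (4, 5)]; region rows[4,6) x cols[0,8) = 2x8
Op 6 cut(0, 7): punch at orig (4,7); cuts so far [(4, 0), (4, 4), (4, 5), (4, 7)]; region rows[4,6) x cols[0,8) = 2x8
Unfold 1 (reflect across h@6): 8 holes -> [(4, 0), (4, 4), (4, 5), (4, 7), (7, 0), (7, 4), (7, 5), (7, 7)]
Unfold 2 (reflect across h@4): 16 holes -> [(0, 0), (0, 4), (0, 5), (0, 7), (3, 0), (3, 4), (3, 5), (3, 7), (4, 0), (4, 4), (4, 5), (4, 7), (7, 0), (7, 4), (7, 5), (7, 7)]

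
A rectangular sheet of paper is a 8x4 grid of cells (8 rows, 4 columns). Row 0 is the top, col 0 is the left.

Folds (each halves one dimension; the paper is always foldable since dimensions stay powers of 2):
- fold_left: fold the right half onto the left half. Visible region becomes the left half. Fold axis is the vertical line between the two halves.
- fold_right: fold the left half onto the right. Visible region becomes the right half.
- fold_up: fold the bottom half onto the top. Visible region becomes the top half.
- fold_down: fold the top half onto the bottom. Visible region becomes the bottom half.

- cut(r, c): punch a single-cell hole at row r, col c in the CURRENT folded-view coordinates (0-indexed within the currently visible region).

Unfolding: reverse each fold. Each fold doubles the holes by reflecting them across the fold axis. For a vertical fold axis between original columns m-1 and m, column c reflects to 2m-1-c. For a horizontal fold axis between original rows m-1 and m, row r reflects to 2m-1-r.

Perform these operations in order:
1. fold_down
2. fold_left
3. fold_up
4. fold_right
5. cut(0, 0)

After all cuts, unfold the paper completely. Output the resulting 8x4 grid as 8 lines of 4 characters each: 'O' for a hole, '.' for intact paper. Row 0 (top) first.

Op 1 fold_down: fold axis h@4; visible region now rows[4,8) x cols[0,4) = 4x4
Op 2 fold_left: fold axis v@2; visible region now rows[4,8) x cols[0,2) = 4x2
Op 3 fold_up: fold axis h@6; visible region now rows[4,6) x cols[0,2) = 2x2
Op 4 fold_right: fold axis v@1; visible region now rows[4,6) x cols[1,2) = 2x1
Op 5 cut(0, 0): punch at orig (4,1); cuts so far [(4, 1)]; region rows[4,6) x cols[1,2) = 2x1
Unfold 1 (reflect across v@1): 2 holes -> [(4, 0), (4, 1)]
Unfold 2 (reflect across h@6): 4 holes -> [(4, 0), (4, 1), (7, 0), (7, 1)]
Unfold 3 (reflect across v@2): 8 holes -> [(4, 0), (4, 1), (4, 2), (4, 3), (7, 0), (7, 1), (7, 2), (7, 3)]
Unfold 4 (reflect across h@4): 16 holes -> [(0, 0), (0, 1), (0, 2), (0, 3), (3, 0), (3, 1), (3, 2), (3, 3), (4, 0), (4, 1), (4, 2), (4, 3), (7, 0), (7, 1), (7, 2), (7, 3)]

Answer: OOOO
....
....
OOOO
OOOO
....
....
OOOO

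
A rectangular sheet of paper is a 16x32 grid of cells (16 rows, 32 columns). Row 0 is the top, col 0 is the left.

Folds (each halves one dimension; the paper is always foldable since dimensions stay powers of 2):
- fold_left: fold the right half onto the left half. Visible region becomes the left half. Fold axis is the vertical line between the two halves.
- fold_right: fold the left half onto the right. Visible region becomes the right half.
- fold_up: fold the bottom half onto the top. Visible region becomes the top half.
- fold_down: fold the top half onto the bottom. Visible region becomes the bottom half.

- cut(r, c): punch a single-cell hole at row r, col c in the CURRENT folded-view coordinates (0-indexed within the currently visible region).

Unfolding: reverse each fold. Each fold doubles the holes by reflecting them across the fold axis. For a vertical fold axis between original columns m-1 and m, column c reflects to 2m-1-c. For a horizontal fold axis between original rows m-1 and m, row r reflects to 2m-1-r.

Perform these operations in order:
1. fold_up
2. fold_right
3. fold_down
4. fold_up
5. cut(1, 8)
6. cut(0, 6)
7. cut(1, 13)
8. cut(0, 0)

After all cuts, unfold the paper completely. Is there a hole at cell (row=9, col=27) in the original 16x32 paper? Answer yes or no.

Op 1 fold_up: fold axis h@8; visible region now rows[0,8) x cols[0,32) = 8x32
Op 2 fold_right: fold axis v@16; visible region now rows[0,8) x cols[16,32) = 8x16
Op 3 fold_down: fold axis h@4; visible region now rows[4,8) x cols[16,32) = 4x16
Op 4 fold_up: fold axis h@6; visible region now rows[4,6) x cols[16,32) = 2x16
Op 5 cut(1, 8): punch at orig (5,24); cuts so far [(5, 24)]; region rows[4,6) x cols[16,32) = 2x16
Op 6 cut(0, 6): punch at orig (4,22); cuts so far [(4, 22), (5, 24)]; region rows[4,6) x cols[16,32) = 2x16
Op 7 cut(1, 13): punch at orig (5,29); cuts so far [(4, 22), (5, 24), (5, 29)]; region rows[4,6) x cols[16,32) = 2x16
Op 8 cut(0, 0): punch at orig (4,16); cuts so far [(4, 16), (4, 22), (5, 24), (5, 29)]; region rows[4,6) x cols[16,32) = 2x16
Unfold 1 (reflect across h@6): 8 holes -> [(4, 16), (4, 22), (5, 24), (5, 29), (6, 24), (6, 29), (7, 16), (7, 22)]
Unfold 2 (reflect across h@4): 16 holes -> [(0, 16), (0, 22), (1, 24), (1, 29), (2, 24), (2, 29), (3, 16), (3, 22), (4, 16), (4, 22), (5, 24), (5, 29), (6, 24), (6, 29), (7, 16), (7, 22)]
Unfold 3 (reflect across v@16): 32 holes -> [(0, 9), (0, 15), (0, 16), (0, 22), (1, 2), (1, 7), (1, 24), (1, 29), (2, 2), (2, 7), (2, 24), (2, 29), (3, 9), (3, 15), (3, 16), (3, 22), (4, 9), (4, 15), (4, 16), (4, 22), (5, 2), (5, 7), (5, 24), (5, 29), (6, 2), (6, 7), (6, 24), (6, 29), (7, 9), (7, 15), (7, 16), (7, 22)]
Unfold 4 (reflect across h@8): 64 holes -> [(0, 9), (0, 15), (0, 16), (0, 22), (1, 2), (1, 7), (1, 24), (1, 29), (2, 2), (2, 7), (2, 24), (2, 29), (3, 9), (3, 15), (3, 16), (3, 22), (4, 9), (4, 15), (4, 16), (4, 22), (5, 2), (5, 7), (5, 24), (5, 29), (6, 2), (6, 7), (6, 24), (6, 29), (7, 9), (7, 15), (7, 16), (7, 22), (8, 9), (8, 15), (8, 16), (8, 22), (9, 2), (9, 7), (9, 24), (9, 29), (10, 2), (10, 7), (10, 24), (10, 29), (11, 9), (11, 15), (11, 16), (11, 22), (12, 9), (12, 15), (12, 16), (12, 22), (13, 2), (13, 7), (13, 24), (13, 29), (14, 2), (14, 7), (14, 24), (14, 29), (15, 9), (15, 15), (15, 16), (15, 22)]
Holes: [(0, 9), (0, 15), (0, 16), (0, 22), (1, 2), (1, 7), (1, 24), (1, 29), (2, 2), (2, 7), (2, 24), (2, 29), (3, 9), (3, 15), (3, 16), (3, 22), (4, 9), (4, 15), (4, 16), (4, 22), (5, 2), (5, 7), (5, 24), (5, 29), (6, 2), (6, 7), (6, 24), (6, 29), (7, 9), (7, 15), (7, 16), (7, 22), (8, 9), (8, 15), (8, 16), (8, 22), (9, 2), (9, 7), (9, 24), (9, 29), (10, 2), (10, 7), (10, 24), (10, 29), (11, 9), (11, 15), (11, 16), (11, 22), (12, 9), (12, 15), (12, 16), (12, 22), (13, 2), (13, 7), (13, 24), (13, 29), (14, 2), (14, 7), (14, 24), (14, 29), (15, 9), (15, 15), (15, 16), (15, 22)]

Answer: no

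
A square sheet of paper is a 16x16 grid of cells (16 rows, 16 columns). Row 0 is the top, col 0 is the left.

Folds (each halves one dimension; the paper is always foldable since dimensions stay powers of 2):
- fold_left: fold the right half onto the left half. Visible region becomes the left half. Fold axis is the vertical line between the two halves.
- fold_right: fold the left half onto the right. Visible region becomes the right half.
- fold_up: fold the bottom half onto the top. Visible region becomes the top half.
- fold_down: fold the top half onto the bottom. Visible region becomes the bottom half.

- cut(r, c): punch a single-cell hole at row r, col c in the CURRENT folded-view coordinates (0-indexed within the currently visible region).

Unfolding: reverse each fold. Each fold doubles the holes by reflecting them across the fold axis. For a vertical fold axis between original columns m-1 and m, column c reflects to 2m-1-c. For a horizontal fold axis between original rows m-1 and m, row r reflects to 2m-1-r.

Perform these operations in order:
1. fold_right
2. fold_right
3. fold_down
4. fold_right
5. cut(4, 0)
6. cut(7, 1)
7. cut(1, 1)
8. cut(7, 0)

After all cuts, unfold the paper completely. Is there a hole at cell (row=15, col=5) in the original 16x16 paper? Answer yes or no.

Answer: yes

Derivation:
Op 1 fold_right: fold axis v@8; visible region now rows[0,16) x cols[8,16) = 16x8
Op 2 fold_right: fold axis v@12; visible region now rows[0,16) x cols[12,16) = 16x4
Op 3 fold_down: fold axis h@8; visible region now rows[8,16) x cols[12,16) = 8x4
Op 4 fold_right: fold axis v@14; visible region now rows[8,16) x cols[14,16) = 8x2
Op 5 cut(4, 0): punch at orig (12,14); cuts so far [(12, 14)]; region rows[8,16) x cols[14,16) = 8x2
Op 6 cut(7, 1): punch at orig (15,15); cuts so far [(12, 14), (15, 15)]; region rows[8,16) x cols[14,16) = 8x2
Op 7 cut(1, 1): punch at orig (9,15); cuts so far [(9, 15), (12, 14), (15, 15)]; region rows[8,16) x cols[14,16) = 8x2
Op 8 cut(7, 0): punch at orig (15,14); cuts so far [(9, 15), (12, 14), (15, 14), (15, 15)]; region rows[8,16) x cols[14,16) = 8x2
Unfold 1 (reflect across v@14): 8 holes -> [(9, 12), (9, 15), (12, 13), (12, 14), (15, 12), (15, 13), (15, 14), (15, 15)]
Unfold 2 (reflect across h@8): 16 holes -> [(0, 12), (0, 13), (0, 14), (0, 15), (3, 13), (3, 14), (6, 12), (6, 15), (9, 12), (9, 15), (12, 13), (12, 14), (15, 12), (15, 13), (15, 14), (15, 15)]
Unfold 3 (reflect across v@12): 32 holes -> [(0, 8), (0, 9), (0, 10), (0, 11), (0, 12), (0, 13), (0, 14), (0, 15), (3, 9), (3, 10), (3, 13), (3, 14), (6, 8), (6, 11), (6, 12), (6, 15), (9, 8), (9, 11), (9, 12), (9, 15), (12, 9), (12, 10), (12, 13), (12, 14), (15, 8), (15, 9), (15, 10), (15, 11), (15, 12), (15, 13), (15, 14), (15, 15)]
Unfold 4 (reflect across v@8): 64 holes -> [(0, 0), (0, 1), (0, 2), (0, 3), (0, 4), (0, 5), (0, 6), (0, 7), (0, 8), (0, 9), (0, 10), (0, 11), (0, 12), (0, 13), (0, 14), (0, 15), (3, 1), (3, 2), (3, 5), (3, 6), (3, 9), (3, 10), (3, 13), (3, 14), (6, 0), (6, 3), (6, 4), (6, 7), (6, 8), (6, 11), (6, 12), (6, 15), (9, 0), (9, 3), (9, 4), (9, 7), (9, 8), (9, 11), (9, 12), (9, 15), (12, 1), (12, 2), (12, 5), (12, 6), (12, 9), (12, 10), (12, 13), (12, 14), (15, 0), (15, 1), (15, 2), (15, 3), (15, 4), (15, 5), (15, 6), (15, 7), (15, 8), (15, 9), (15, 10), (15, 11), (15, 12), (15, 13), (15, 14), (15, 15)]
Holes: [(0, 0), (0, 1), (0, 2), (0, 3), (0, 4), (0, 5), (0, 6), (0, 7), (0, 8), (0, 9), (0, 10), (0, 11), (0, 12), (0, 13), (0, 14), (0, 15), (3, 1), (3, 2), (3, 5), (3, 6), (3, 9), (3, 10), (3, 13), (3, 14), (6, 0), (6, 3), (6, 4), (6, 7), (6, 8), (6, 11), (6, 12), (6, 15), (9, 0), (9, 3), (9, 4), (9, 7), (9, 8), (9, 11), (9, 12), (9, 15), (12, 1), (12, 2), (12, 5), (12, 6), (12, 9), (12, 10), (12, 13), (12, 14), (15, 0), (15, 1), (15, 2), (15, 3), (15, 4), (15, 5), (15, 6), (15, 7), (15, 8), (15, 9), (15, 10), (15, 11), (15, 12), (15, 13), (15, 14), (15, 15)]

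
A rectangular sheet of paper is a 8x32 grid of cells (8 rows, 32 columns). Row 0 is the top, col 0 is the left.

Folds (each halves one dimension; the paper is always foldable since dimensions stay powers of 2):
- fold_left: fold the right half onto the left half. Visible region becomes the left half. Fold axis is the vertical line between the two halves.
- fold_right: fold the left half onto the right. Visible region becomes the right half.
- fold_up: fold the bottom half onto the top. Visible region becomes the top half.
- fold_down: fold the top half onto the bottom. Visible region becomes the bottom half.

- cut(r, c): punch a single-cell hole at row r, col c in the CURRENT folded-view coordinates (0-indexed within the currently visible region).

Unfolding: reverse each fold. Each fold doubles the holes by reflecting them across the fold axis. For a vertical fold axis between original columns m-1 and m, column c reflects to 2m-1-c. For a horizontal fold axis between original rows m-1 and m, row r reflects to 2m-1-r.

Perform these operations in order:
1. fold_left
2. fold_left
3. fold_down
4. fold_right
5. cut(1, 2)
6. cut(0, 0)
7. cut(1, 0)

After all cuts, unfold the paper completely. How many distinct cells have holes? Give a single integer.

Answer: 48

Derivation:
Op 1 fold_left: fold axis v@16; visible region now rows[0,8) x cols[0,16) = 8x16
Op 2 fold_left: fold axis v@8; visible region now rows[0,8) x cols[0,8) = 8x8
Op 3 fold_down: fold axis h@4; visible region now rows[4,8) x cols[0,8) = 4x8
Op 4 fold_right: fold axis v@4; visible region now rows[4,8) x cols[4,8) = 4x4
Op 5 cut(1, 2): punch at orig (5,6); cuts so far [(5, 6)]; region rows[4,8) x cols[4,8) = 4x4
Op 6 cut(0, 0): punch at orig (4,4); cuts so far [(4, 4), (5, 6)]; region rows[4,8) x cols[4,8) = 4x4
Op 7 cut(1, 0): punch at orig (5,4); cuts so far [(4, 4), (5, 4), (5, 6)]; region rows[4,8) x cols[4,8) = 4x4
Unfold 1 (reflect across v@4): 6 holes -> [(4, 3), (4, 4), (5, 1), (5, 3), (5, 4), (5, 6)]
Unfold 2 (reflect across h@4): 12 holes -> [(2, 1), (2, 3), (2, 4), (2, 6), (3, 3), (3, 4), (4, 3), (4, 4), (5, 1), (5, 3), (5, 4), (5, 6)]
Unfold 3 (reflect across v@8): 24 holes -> [(2, 1), (2, 3), (2, 4), (2, 6), (2, 9), (2, 11), (2, 12), (2, 14), (3, 3), (3, 4), (3, 11), (3, 12), (4, 3), (4, 4), (4, 11), (4, 12), (5, 1), (5, 3), (5, 4), (5, 6), (5, 9), (5, 11), (5, 12), (5, 14)]
Unfold 4 (reflect across v@16): 48 holes -> [(2, 1), (2, 3), (2, 4), (2, 6), (2, 9), (2, 11), (2, 12), (2, 14), (2, 17), (2, 19), (2, 20), (2, 22), (2, 25), (2, 27), (2, 28), (2, 30), (3, 3), (3, 4), (3, 11), (3, 12), (3, 19), (3, 20), (3, 27), (3, 28), (4, 3), (4, 4), (4, 11), (4, 12), (4, 19), (4, 20), (4, 27), (4, 28), (5, 1), (5, 3), (5, 4), (5, 6), (5, 9), (5, 11), (5, 12), (5, 14), (5, 17), (5, 19), (5, 20), (5, 22), (5, 25), (5, 27), (5, 28), (5, 30)]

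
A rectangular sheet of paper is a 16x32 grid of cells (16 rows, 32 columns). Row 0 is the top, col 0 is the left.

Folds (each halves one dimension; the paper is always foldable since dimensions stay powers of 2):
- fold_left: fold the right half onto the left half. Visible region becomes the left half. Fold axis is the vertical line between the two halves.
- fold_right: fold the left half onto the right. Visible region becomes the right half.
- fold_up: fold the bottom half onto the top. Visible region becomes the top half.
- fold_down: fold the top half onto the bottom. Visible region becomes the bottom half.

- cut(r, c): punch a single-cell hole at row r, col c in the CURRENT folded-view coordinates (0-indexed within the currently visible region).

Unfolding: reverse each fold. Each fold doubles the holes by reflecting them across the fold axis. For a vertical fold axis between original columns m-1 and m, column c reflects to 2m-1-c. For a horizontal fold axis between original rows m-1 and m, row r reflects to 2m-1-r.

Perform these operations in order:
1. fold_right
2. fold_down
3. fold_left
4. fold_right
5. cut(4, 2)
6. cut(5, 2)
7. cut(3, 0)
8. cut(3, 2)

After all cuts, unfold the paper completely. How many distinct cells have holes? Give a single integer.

Answer: 64

Derivation:
Op 1 fold_right: fold axis v@16; visible region now rows[0,16) x cols[16,32) = 16x16
Op 2 fold_down: fold axis h@8; visible region now rows[8,16) x cols[16,32) = 8x16
Op 3 fold_left: fold axis v@24; visible region now rows[8,16) x cols[16,24) = 8x8
Op 4 fold_right: fold axis v@20; visible region now rows[8,16) x cols[20,24) = 8x4
Op 5 cut(4, 2): punch at orig (12,22); cuts so far [(12, 22)]; region rows[8,16) x cols[20,24) = 8x4
Op 6 cut(5, 2): punch at orig (13,22); cuts so far [(12, 22), (13, 22)]; region rows[8,16) x cols[20,24) = 8x4
Op 7 cut(3, 0): punch at orig (11,20); cuts so far [(11, 20), (12, 22), (13, 22)]; region rows[8,16) x cols[20,24) = 8x4
Op 8 cut(3, 2): punch at orig (11,22); cuts so far [(11, 20), (11, 22), (12, 22), (13, 22)]; region rows[8,16) x cols[20,24) = 8x4
Unfold 1 (reflect across v@20): 8 holes -> [(11, 17), (11, 19), (11, 20), (11, 22), (12, 17), (12, 22), (13, 17), (13, 22)]
Unfold 2 (reflect across v@24): 16 holes -> [(11, 17), (11, 19), (11, 20), (11, 22), (11, 25), (11, 27), (11, 28), (11, 30), (12, 17), (12, 22), (12, 25), (12, 30), (13, 17), (13, 22), (13, 25), (13, 30)]
Unfold 3 (reflect across h@8): 32 holes -> [(2, 17), (2, 22), (2, 25), (2, 30), (3, 17), (3, 22), (3, 25), (3, 30), (4, 17), (4, 19), (4, 20), (4, 22), (4, 25), (4, 27), (4, 28), (4, 30), (11, 17), (11, 19), (11, 20), (11, 22), (11, 25), (11, 27), (11, 28), (11, 30), (12, 17), (12, 22), (12, 25), (12, 30), (13, 17), (13, 22), (13, 25), (13, 30)]
Unfold 4 (reflect across v@16): 64 holes -> [(2, 1), (2, 6), (2, 9), (2, 14), (2, 17), (2, 22), (2, 25), (2, 30), (3, 1), (3, 6), (3, 9), (3, 14), (3, 17), (3, 22), (3, 25), (3, 30), (4, 1), (4, 3), (4, 4), (4, 6), (4, 9), (4, 11), (4, 12), (4, 14), (4, 17), (4, 19), (4, 20), (4, 22), (4, 25), (4, 27), (4, 28), (4, 30), (11, 1), (11, 3), (11, 4), (11, 6), (11, 9), (11, 11), (11, 12), (11, 14), (11, 17), (11, 19), (11, 20), (11, 22), (11, 25), (11, 27), (11, 28), (11, 30), (12, 1), (12, 6), (12, 9), (12, 14), (12, 17), (12, 22), (12, 25), (12, 30), (13, 1), (13, 6), (13, 9), (13, 14), (13, 17), (13, 22), (13, 25), (13, 30)]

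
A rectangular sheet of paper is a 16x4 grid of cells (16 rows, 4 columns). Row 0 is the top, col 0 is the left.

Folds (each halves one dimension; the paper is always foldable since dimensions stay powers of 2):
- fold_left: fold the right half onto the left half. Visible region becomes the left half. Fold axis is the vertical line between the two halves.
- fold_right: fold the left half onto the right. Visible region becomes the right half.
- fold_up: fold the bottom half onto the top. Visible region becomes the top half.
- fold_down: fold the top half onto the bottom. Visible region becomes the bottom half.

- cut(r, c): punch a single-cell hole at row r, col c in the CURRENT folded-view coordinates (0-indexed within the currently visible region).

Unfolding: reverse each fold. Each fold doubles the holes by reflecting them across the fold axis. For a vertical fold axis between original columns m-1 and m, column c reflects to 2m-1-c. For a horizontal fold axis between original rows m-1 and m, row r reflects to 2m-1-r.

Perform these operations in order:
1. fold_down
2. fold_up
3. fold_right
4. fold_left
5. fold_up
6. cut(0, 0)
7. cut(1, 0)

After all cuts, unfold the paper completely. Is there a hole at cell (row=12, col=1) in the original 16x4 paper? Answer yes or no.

Op 1 fold_down: fold axis h@8; visible region now rows[8,16) x cols[0,4) = 8x4
Op 2 fold_up: fold axis h@12; visible region now rows[8,12) x cols[0,4) = 4x4
Op 3 fold_right: fold axis v@2; visible region now rows[8,12) x cols[2,4) = 4x2
Op 4 fold_left: fold axis v@3; visible region now rows[8,12) x cols[2,3) = 4x1
Op 5 fold_up: fold axis h@10; visible region now rows[8,10) x cols[2,3) = 2x1
Op 6 cut(0, 0): punch at orig (8,2); cuts so far [(8, 2)]; region rows[8,10) x cols[2,3) = 2x1
Op 7 cut(1, 0): punch at orig (9,2); cuts so far [(8, 2), (9, 2)]; region rows[8,10) x cols[2,3) = 2x1
Unfold 1 (reflect across h@10): 4 holes -> [(8, 2), (9, 2), (10, 2), (11, 2)]
Unfold 2 (reflect across v@3): 8 holes -> [(8, 2), (8, 3), (9, 2), (9, 3), (10, 2), (10, 3), (11, 2), (11, 3)]
Unfold 3 (reflect across v@2): 16 holes -> [(8, 0), (8, 1), (8, 2), (8, 3), (9, 0), (9, 1), (9, 2), (9, 3), (10, 0), (10, 1), (10, 2), (10, 3), (11, 0), (11, 1), (11, 2), (11, 3)]
Unfold 4 (reflect across h@12): 32 holes -> [(8, 0), (8, 1), (8, 2), (8, 3), (9, 0), (9, 1), (9, 2), (9, 3), (10, 0), (10, 1), (10, 2), (10, 3), (11, 0), (11, 1), (11, 2), (11, 3), (12, 0), (12, 1), (12, 2), (12, 3), (13, 0), (13, 1), (13, 2), (13, 3), (14, 0), (14, 1), (14, 2), (14, 3), (15, 0), (15, 1), (15, 2), (15, 3)]
Unfold 5 (reflect across h@8): 64 holes -> [(0, 0), (0, 1), (0, 2), (0, 3), (1, 0), (1, 1), (1, 2), (1, 3), (2, 0), (2, 1), (2, 2), (2, 3), (3, 0), (3, 1), (3, 2), (3, 3), (4, 0), (4, 1), (4, 2), (4, 3), (5, 0), (5, 1), (5, 2), (5, 3), (6, 0), (6, 1), (6, 2), (6, 3), (7, 0), (7, 1), (7, 2), (7, 3), (8, 0), (8, 1), (8, 2), (8, 3), (9, 0), (9, 1), (9, 2), (9, 3), (10, 0), (10, 1), (10, 2), (10, 3), (11, 0), (11, 1), (11, 2), (11, 3), (12, 0), (12, 1), (12, 2), (12, 3), (13, 0), (13, 1), (13, 2), (13, 3), (14, 0), (14, 1), (14, 2), (14, 3), (15, 0), (15, 1), (15, 2), (15, 3)]
Holes: [(0, 0), (0, 1), (0, 2), (0, 3), (1, 0), (1, 1), (1, 2), (1, 3), (2, 0), (2, 1), (2, 2), (2, 3), (3, 0), (3, 1), (3, 2), (3, 3), (4, 0), (4, 1), (4, 2), (4, 3), (5, 0), (5, 1), (5, 2), (5, 3), (6, 0), (6, 1), (6, 2), (6, 3), (7, 0), (7, 1), (7, 2), (7, 3), (8, 0), (8, 1), (8, 2), (8, 3), (9, 0), (9, 1), (9, 2), (9, 3), (10, 0), (10, 1), (10, 2), (10, 3), (11, 0), (11, 1), (11, 2), (11, 3), (12, 0), (12, 1), (12, 2), (12, 3), (13, 0), (13, 1), (13, 2), (13, 3), (14, 0), (14, 1), (14, 2), (14, 3), (15, 0), (15, 1), (15, 2), (15, 3)]

Answer: yes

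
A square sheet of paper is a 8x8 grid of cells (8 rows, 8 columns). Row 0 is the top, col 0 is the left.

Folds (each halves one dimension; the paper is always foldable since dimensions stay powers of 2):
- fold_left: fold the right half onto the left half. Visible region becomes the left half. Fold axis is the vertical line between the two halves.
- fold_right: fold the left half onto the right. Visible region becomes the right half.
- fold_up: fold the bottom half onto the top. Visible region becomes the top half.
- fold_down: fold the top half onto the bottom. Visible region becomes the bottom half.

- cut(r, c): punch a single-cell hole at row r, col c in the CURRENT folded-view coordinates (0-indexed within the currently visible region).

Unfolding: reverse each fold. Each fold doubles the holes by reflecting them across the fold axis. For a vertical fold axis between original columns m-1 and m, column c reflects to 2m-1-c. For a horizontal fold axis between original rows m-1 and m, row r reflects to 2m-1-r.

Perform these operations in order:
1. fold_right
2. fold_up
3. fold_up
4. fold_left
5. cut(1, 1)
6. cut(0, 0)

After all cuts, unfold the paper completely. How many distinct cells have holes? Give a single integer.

Answer: 32

Derivation:
Op 1 fold_right: fold axis v@4; visible region now rows[0,8) x cols[4,8) = 8x4
Op 2 fold_up: fold axis h@4; visible region now rows[0,4) x cols[4,8) = 4x4
Op 3 fold_up: fold axis h@2; visible region now rows[0,2) x cols[4,8) = 2x4
Op 4 fold_left: fold axis v@6; visible region now rows[0,2) x cols[4,6) = 2x2
Op 5 cut(1, 1): punch at orig (1,5); cuts so far [(1, 5)]; region rows[0,2) x cols[4,6) = 2x2
Op 6 cut(0, 0): punch at orig (0,4); cuts so far [(0, 4), (1, 5)]; region rows[0,2) x cols[4,6) = 2x2
Unfold 1 (reflect across v@6): 4 holes -> [(0, 4), (0, 7), (1, 5), (1, 6)]
Unfold 2 (reflect across h@2): 8 holes -> [(0, 4), (0, 7), (1, 5), (1, 6), (2, 5), (2, 6), (3, 4), (3, 7)]
Unfold 3 (reflect across h@4): 16 holes -> [(0, 4), (0, 7), (1, 5), (1, 6), (2, 5), (2, 6), (3, 4), (3, 7), (4, 4), (4, 7), (5, 5), (5, 6), (6, 5), (6, 6), (7, 4), (7, 7)]
Unfold 4 (reflect across v@4): 32 holes -> [(0, 0), (0, 3), (0, 4), (0, 7), (1, 1), (1, 2), (1, 5), (1, 6), (2, 1), (2, 2), (2, 5), (2, 6), (3, 0), (3, 3), (3, 4), (3, 7), (4, 0), (4, 3), (4, 4), (4, 7), (5, 1), (5, 2), (5, 5), (5, 6), (6, 1), (6, 2), (6, 5), (6, 6), (7, 0), (7, 3), (7, 4), (7, 7)]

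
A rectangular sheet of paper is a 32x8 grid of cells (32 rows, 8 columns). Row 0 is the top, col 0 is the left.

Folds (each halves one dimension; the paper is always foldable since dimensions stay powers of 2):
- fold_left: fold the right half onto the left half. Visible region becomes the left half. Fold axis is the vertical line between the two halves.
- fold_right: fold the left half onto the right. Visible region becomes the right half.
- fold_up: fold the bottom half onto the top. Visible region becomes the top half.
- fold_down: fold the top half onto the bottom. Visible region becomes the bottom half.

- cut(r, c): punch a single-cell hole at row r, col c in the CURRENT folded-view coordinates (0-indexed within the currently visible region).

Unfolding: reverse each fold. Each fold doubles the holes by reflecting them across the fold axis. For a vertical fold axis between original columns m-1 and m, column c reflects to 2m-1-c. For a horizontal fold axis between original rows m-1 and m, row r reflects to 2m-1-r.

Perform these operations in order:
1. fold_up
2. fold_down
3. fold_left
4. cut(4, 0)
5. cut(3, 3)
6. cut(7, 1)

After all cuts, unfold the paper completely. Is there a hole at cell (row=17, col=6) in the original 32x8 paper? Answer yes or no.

Answer: no

Derivation:
Op 1 fold_up: fold axis h@16; visible region now rows[0,16) x cols[0,8) = 16x8
Op 2 fold_down: fold axis h@8; visible region now rows[8,16) x cols[0,8) = 8x8
Op 3 fold_left: fold axis v@4; visible region now rows[8,16) x cols[0,4) = 8x4
Op 4 cut(4, 0): punch at orig (12,0); cuts so far [(12, 0)]; region rows[8,16) x cols[0,4) = 8x4
Op 5 cut(3, 3): punch at orig (11,3); cuts so far [(11, 3), (12, 0)]; region rows[8,16) x cols[0,4) = 8x4
Op 6 cut(7, 1): punch at orig (15,1); cuts so far [(11, 3), (12, 0), (15, 1)]; region rows[8,16) x cols[0,4) = 8x4
Unfold 1 (reflect across v@4): 6 holes -> [(11, 3), (11, 4), (12, 0), (12, 7), (15, 1), (15, 6)]
Unfold 2 (reflect across h@8): 12 holes -> [(0, 1), (0, 6), (3, 0), (3, 7), (4, 3), (4, 4), (11, 3), (11, 4), (12, 0), (12, 7), (15, 1), (15, 6)]
Unfold 3 (reflect across h@16): 24 holes -> [(0, 1), (0, 6), (3, 0), (3, 7), (4, 3), (4, 4), (11, 3), (11, 4), (12, 0), (12, 7), (15, 1), (15, 6), (16, 1), (16, 6), (19, 0), (19, 7), (20, 3), (20, 4), (27, 3), (27, 4), (28, 0), (28, 7), (31, 1), (31, 6)]
Holes: [(0, 1), (0, 6), (3, 0), (3, 7), (4, 3), (4, 4), (11, 3), (11, 4), (12, 0), (12, 7), (15, 1), (15, 6), (16, 1), (16, 6), (19, 0), (19, 7), (20, 3), (20, 4), (27, 3), (27, 4), (28, 0), (28, 7), (31, 1), (31, 6)]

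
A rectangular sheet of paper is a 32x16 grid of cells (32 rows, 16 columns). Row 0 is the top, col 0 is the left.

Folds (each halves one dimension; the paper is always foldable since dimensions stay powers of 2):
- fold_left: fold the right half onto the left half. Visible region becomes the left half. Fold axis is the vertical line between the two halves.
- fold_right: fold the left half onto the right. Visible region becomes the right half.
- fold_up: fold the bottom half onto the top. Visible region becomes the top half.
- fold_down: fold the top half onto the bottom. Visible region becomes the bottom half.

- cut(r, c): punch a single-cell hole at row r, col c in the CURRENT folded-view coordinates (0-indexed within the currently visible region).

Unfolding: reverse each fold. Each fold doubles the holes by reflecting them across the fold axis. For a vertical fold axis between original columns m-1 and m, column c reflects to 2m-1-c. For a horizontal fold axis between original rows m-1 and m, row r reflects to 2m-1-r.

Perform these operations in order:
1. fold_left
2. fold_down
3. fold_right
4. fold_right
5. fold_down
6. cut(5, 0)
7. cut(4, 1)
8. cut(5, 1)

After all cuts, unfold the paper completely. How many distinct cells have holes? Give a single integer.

Op 1 fold_left: fold axis v@8; visible region now rows[0,32) x cols[0,8) = 32x8
Op 2 fold_down: fold axis h@16; visible region now rows[16,32) x cols[0,8) = 16x8
Op 3 fold_right: fold axis v@4; visible region now rows[16,32) x cols[4,8) = 16x4
Op 4 fold_right: fold axis v@6; visible region now rows[16,32) x cols[6,8) = 16x2
Op 5 fold_down: fold axis h@24; visible region now rows[24,32) x cols[6,8) = 8x2
Op 6 cut(5, 0): punch at orig (29,6); cuts so far [(29, 6)]; region rows[24,32) x cols[6,8) = 8x2
Op 7 cut(4, 1): punch at orig (28,7); cuts so far [(28, 7), (29, 6)]; region rows[24,32) x cols[6,8) = 8x2
Op 8 cut(5, 1): punch at orig (29,7); cuts so far [(28, 7), (29, 6), (29, 7)]; region rows[24,32) x cols[6,8) = 8x2
Unfold 1 (reflect across h@24): 6 holes -> [(18, 6), (18, 7), (19, 7), (28, 7), (29, 6), (29, 7)]
Unfold 2 (reflect across v@6): 12 holes -> [(18, 4), (18, 5), (18, 6), (18, 7), (19, 4), (19, 7), (28, 4), (28, 7), (29, 4), (29, 5), (29, 6), (29, 7)]
Unfold 3 (reflect across v@4): 24 holes -> [(18, 0), (18, 1), (18, 2), (18, 3), (18, 4), (18, 5), (18, 6), (18, 7), (19, 0), (19, 3), (19, 4), (19, 7), (28, 0), (28, 3), (28, 4), (28, 7), (29, 0), (29, 1), (29, 2), (29, 3), (29, 4), (29, 5), (29, 6), (29, 7)]
Unfold 4 (reflect across h@16): 48 holes -> [(2, 0), (2, 1), (2, 2), (2, 3), (2, 4), (2, 5), (2, 6), (2, 7), (3, 0), (3, 3), (3, 4), (3, 7), (12, 0), (12, 3), (12, 4), (12, 7), (13, 0), (13, 1), (13, 2), (13, 3), (13, 4), (13, 5), (13, 6), (13, 7), (18, 0), (18, 1), (18, 2), (18, 3), (18, 4), (18, 5), (18, 6), (18, 7), (19, 0), (19, 3), (19, 4), (19, 7), (28, 0), (28, 3), (28, 4), (28, 7), (29, 0), (29, 1), (29, 2), (29, 3), (29, 4), (29, 5), (29, 6), (29, 7)]
Unfold 5 (reflect across v@8): 96 holes -> [(2, 0), (2, 1), (2, 2), (2, 3), (2, 4), (2, 5), (2, 6), (2, 7), (2, 8), (2, 9), (2, 10), (2, 11), (2, 12), (2, 13), (2, 14), (2, 15), (3, 0), (3, 3), (3, 4), (3, 7), (3, 8), (3, 11), (3, 12), (3, 15), (12, 0), (12, 3), (12, 4), (12, 7), (12, 8), (12, 11), (12, 12), (12, 15), (13, 0), (13, 1), (13, 2), (13, 3), (13, 4), (13, 5), (13, 6), (13, 7), (13, 8), (13, 9), (13, 10), (13, 11), (13, 12), (13, 13), (13, 14), (13, 15), (18, 0), (18, 1), (18, 2), (18, 3), (18, 4), (18, 5), (18, 6), (18, 7), (18, 8), (18, 9), (18, 10), (18, 11), (18, 12), (18, 13), (18, 14), (18, 15), (19, 0), (19, 3), (19, 4), (19, 7), (19, 8), (19, 11), (19, 12), (19, 15), (28, 0), (28, 3), (28, 4), (28, 7), (28, 8), (28, 11), (28, 12), (28, 15), (29, 0), (29, 1), (29, 2), (29, 3), (29, 4), (29, 5), (29, 6), (29, 7), (29, 8), (29, 9), (29, 10), (29, 11), (29, 12), (29, 13), (29, 14), (29, 15)]

Answer: 96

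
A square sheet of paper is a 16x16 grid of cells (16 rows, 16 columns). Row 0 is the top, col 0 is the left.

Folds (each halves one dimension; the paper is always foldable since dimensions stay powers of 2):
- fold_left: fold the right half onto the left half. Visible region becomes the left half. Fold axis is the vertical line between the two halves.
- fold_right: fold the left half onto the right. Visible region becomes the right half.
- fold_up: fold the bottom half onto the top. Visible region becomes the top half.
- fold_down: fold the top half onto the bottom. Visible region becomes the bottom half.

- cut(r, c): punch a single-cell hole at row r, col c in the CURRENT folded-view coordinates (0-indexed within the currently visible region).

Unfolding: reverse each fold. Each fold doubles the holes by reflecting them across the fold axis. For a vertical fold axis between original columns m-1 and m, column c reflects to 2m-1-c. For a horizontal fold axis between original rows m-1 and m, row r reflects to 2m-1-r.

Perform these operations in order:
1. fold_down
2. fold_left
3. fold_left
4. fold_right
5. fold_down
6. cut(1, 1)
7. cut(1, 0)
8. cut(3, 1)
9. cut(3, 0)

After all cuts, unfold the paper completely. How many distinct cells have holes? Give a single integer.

Op 1 fold_down: fold axis h@8; visible region now rows[8,16) x cols[0,16) = 8x16
Op 2 fold_left: fold axis v@8; visible region now rows[8,16) x cols[0,8) = 8x8
Op 3 fold_left: fold axis v@4; visible region now rows[8,16) x cols[0,4) = 8x4
Op 4 fold_right: fold axis v@2; visible region now rows[8,16) x cols[2,4) = 8x2
Op 5 fold_down: fold axis h@12; visible region now rows[12,16) x cols[2,4) = 4x2
Op 6 cut(1, 1): punch at orig (13,3); cuts so far [(13, 3)]; region rows[12,16) x cols[2,4) = 4x2
Op 7 cut(1, 0): punch at orig (13,2); cuts so far [(13, 2), (13, 3)]; region rows[12,16) x cols[2,4) = 4x2
Op 8 cut(3, 1): punch at orig (15,3); cuts so far [(13, 2), (13, 3), (15, 3)]; region rows[12,16) x cols[2,4) = 4x2
Op 9 cut(3, 0): punch at orig (15,2); cuts so far [(13, 2), (13, 3), (15, 2), (15, 3)]; region rows[12,16) x cols[2,4) = 4x2
Unfold 1 (reflect across h@12): 8 holes -> [(8, 2), (8, 3), (10, 2), (10, 3), (13, 2), (13, 3), (15, 2), (15, 3)]
Unfold 2 (reflect across v@2): 16 holes -> [(8, 0), (8, 1), (8, 2), (8, 3), (10, 0), (10, 1), (10, 2), (10, 3), (13, 0), (13, 1), (13, 2), (13, 3), (15, 0), (15, 1), (15, 2), (15, 3)]
Unfold 3 (reflect across v@4): 32 holes -> [(8, 0), (8, 1), (8, 2), (8, 3), (8, 4), (8, 5), (8, 6), (8, 7), (10, 0), (10, 1), (10, 2), (10, 3), (10, 4), (10, 5), (10, 6), (10, 7), (13, 0), (13, 1), (13, 2), (13, 3), (13, 4), (13, 5), (13, 6), (13, 7), (15, 0), (15, 1), (15, 2), (15, 3), (15, 4), (15, 5), (15, 6), (15, 7)]
Unfold 4 (reflect across v@8): 64 holes -> [(8, 0), (8, 1), (8, 2), (8, 3), (8, 4), (8, 5), (8, 6), (8, 7), (8, 8), (8, 9), (8, 10), (8, 11), (8, 12), (8, 13), (8, 14), (8, 15), (10, 0), (10, 1), (10, 2), (10, 3), (10, 4), (10, 5), (10, 6), (10, 7), (10, 8), (10, 9), (10, 10), (10, 11), (10, 12), (10, 13), (10, 14), (10, 15), (13, 0), (13, 1), (13, 2), (13, 3), (13, 4), (13, 5), (13, 6), (13, 7), (13, 8), (13, 9), (13, 10), (13, 11), (13, 12), (13, 13), (13, 14), (13, 15), (15, 0), (15, 1), (15, 2), (15, 3), (15, 4), (15, 5), (15, 6), (15, 7), (15, 8), (15, 9), (15, 10), (15, 11), (15, 12), (15, 13), (15, 14), (15, 15)]
Unfold 5 (reflect across h@8): 128 holes -> [(0, 0), (0, 1), (0, 2), (0, 3), (0, 4), (0, 5), (0, 6), (0, 7), (0, 8), (0, 9), (0, 10), (0, 11), (0, 12), (0, 13), (0, 14), (0, 15), (2, 0), (2, 1), (2, 2), (2, 3), (2, 4), (2, 5), (2, 6), (2, 7), (2, 8), (2, 9), (2, 10), (2, 11), (2, 12), (2, 13), (2, 14), (2, 15), (5, 0), (5, 1), (5, 2), (5, 3), (5, 4), (5, 5), (5, 6), (5, 7), (5, 8), (5, 9), (5, 10), (5, 11), (5, 12), (5, 13), (5, 14), (5, 15), (7, 0), (7, 1), (7, 2), (7, 3), (7, 4), (7, 5), (7, 6), (7, 7), (7, 8), (7, 9), (7, 10), (7, 11), (7, 12), (7, 13), (7, 14), (7, 15), (8, 0), (8, 1), (8, 2), (8, 3), (8, 4), (8, 5), (8, 6), (8, 7), (8, 8), (8, 9), (8, 10), (8, 11), (8, 12), (8, 13), (8, 14), (8, 15), (10, 0), (10, 1), (10, 2), (10, 3), (10, 4), (10, 5), (10, 6), (10, 7), (10, 8), (10, 9), (10, 10), (10, 11), (10, 12), (10, 13), (10, 14), (10, 15), (13, 0), (13, 1), (13, 2), (13, 3), (13, 4), (13, 5), (13, 6), (13, 7), (13, 8), (13, 9), (13, 10), (13, 11), (13, 12), (13, 13), (13, 14), (13, 15), (15, 0), (15, 1), (15, 2), (15, 3), (15, 4), (15, 5), (15, 6), (15, 7), (15, 8), (15, 9), (15, 10), (15, 11), (15, 12), (15, 13), (15, 14), (15, 15)]

Answer: 128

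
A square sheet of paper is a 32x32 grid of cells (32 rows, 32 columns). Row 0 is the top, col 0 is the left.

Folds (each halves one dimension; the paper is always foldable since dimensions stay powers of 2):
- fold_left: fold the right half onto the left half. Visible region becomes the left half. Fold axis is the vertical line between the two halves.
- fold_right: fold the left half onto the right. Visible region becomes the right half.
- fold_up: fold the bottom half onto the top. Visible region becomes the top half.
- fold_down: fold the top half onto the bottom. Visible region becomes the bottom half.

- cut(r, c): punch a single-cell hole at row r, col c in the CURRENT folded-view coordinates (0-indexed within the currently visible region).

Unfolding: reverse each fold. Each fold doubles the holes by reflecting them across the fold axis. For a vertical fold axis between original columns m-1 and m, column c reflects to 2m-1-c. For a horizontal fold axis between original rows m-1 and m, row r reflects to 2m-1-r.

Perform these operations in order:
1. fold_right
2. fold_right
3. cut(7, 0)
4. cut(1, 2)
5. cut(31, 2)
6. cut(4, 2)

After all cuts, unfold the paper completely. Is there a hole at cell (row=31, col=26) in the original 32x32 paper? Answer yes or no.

Answer: yes

Derivation:
Op 1 fold_right: fold axis v@16; visible region now rows[0,32) x cols[16,32) = 32x16
Op 2 fold_right: fold axis v@24; visible region now rows[0,32) x cols[24,32) = 32x8
Op 3 cut(7, 0): punch at orig (7,24); cuts so far [(7, 24)]; region rows[0,32) x cols[24,32) = 32x8
Op 4 cut(1, 2): punch at orig (1,26); cuts so far [(1, 26), (7, 24)]; region rows[0,32) x cols[24,32) = 32x8
Op 5 cut(31, 2): punch at orig (31,26); cuts so far [(1, 26), (7, 24), (31, 26)]; region rows[0,32) x cols[24,32) = 32x8
Op 6 cut(4, 2): punch at orig (4,26); cuts so far [(1, 26), (4, 26), (7, 24), (31, 26)]; region rows[0,32) x cols[24,32) = 32x8
Unfold 1 (reflect across v@24): 8 holes -> [(1, 21), (1, 26), (4, 21), (4, 26), (7, 23), (7, 24), (31, 21), (31, 26)]
Unfold 2 (reflect across v@16): 16 holes -> [(1, 5), (1, 10), (1, 21), (1, 26), (4, 5), (4, 10), (4, 21), (4, 26), (7, 7), (7, 8), (7, 23), (7, 24), (31, 5), (31, 10), (31, 21), (31, 26)]
Holes: [(1, 5), (1, 10), (1, 21), (1, 26), (4, 5), (4, 10), (4, 21), (4, 26), (7, 7), (7, 8), (7, 23), (7, 24), (31, 5), (31, 10), (31, 21), (31, 26)]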